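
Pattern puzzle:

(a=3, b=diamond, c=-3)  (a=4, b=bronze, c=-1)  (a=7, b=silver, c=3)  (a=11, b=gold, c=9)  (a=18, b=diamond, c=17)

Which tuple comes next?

A: each term is the sum of the two before it, so 3, 4, 7, 11, 18 → 29.
B goes diamond, bronze, silver, gold, diamond → bronze (repeats diamond → bronze → silver → gold).
C: differences are 2, 4, 6, … (increasing by 2 each time), so -3, -1, 3, 9, 17 → 27.
Combining the parts gives (a=29, b=bronze, c=27).

(a=29, b=bronze, c=27)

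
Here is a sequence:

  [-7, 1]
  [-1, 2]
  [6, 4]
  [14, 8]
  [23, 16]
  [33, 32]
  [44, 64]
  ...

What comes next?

First entry: differences are 6, 7, 8, … (increasing by 1 each time), so -7, -1, 6, 14, 23, 33, 44 → 56.
Second entry: ×2 each step; 1, 2, 4, 8, 16, 32, 64 → 128.
So the next tuple is [56, 128].

[56, 128]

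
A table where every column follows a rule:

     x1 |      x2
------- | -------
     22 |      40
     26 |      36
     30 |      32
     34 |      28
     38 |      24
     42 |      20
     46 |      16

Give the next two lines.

50  12; 54  8

Column x1 goes 22, 26, 30, 34, 38, 42, 46 → 50 → 54 (+4 each step).
Column x2: together with the column x1 always sums to 62, so 40, 36, 32, 28, 24, 20, 16 → 12 → 8.
So the next two lines are 50  12 and 54  8.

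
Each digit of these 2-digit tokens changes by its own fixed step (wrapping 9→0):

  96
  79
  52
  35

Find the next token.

18

First digit: −2 each step, mod 10; 9, 7, 5, 3 → 1.
For the second digit, +3 each step, mod 10: 6, 9, 2, 5 → 8.
So the next token is 18.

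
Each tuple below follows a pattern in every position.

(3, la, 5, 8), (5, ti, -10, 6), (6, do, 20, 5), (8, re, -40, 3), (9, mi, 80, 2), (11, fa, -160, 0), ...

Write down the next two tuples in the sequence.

First part goes 3, 5, 6, 8, 9, 11 → 12 → 14 (alternating steps +2, +1, +2, +1, …).
Note — runs through the solfège scale do→ti: la, ti, do, re, mi, fa → sol → la.
For the third part, ×(-2) each step: 5, -10, 20, -40, 80, -160 → 320 → -640.
Fourth part: together with the first part always sums to 11; 8, 6, 5, 3, 2, 0 → -1 → -3.
So the next two tuples are (12, sol, 320, -1) and (14, la, -640, -3).

(12, sol, 320, -1), (14, la, -640, -3)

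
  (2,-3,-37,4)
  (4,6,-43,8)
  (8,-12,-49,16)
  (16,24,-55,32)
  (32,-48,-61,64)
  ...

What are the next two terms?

(64,96,-67,128), (128,-192,-73,256)

First entry: ×2 each step; 2, 4, 8, 16, 32 → 64 → 128.
Second entry: ×(-2) each step; -3, 6, -12, 24, -48 → 96 → -192.
Third entry: -37, -43, -49, -55, -61 → -67 → -73 (−6 each step).
Fourth entry: 4, 8, 16, 32, 64 → 128 → 256 (always 2 × the first entry).
Putting the parts together: (64,96,-67,128) and then (128,-192,-73,256).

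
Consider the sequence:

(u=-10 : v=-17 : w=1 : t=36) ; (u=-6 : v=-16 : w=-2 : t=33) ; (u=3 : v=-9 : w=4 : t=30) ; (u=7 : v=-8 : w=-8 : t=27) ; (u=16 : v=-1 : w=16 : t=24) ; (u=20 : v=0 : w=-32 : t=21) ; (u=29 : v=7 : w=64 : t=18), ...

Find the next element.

(u=33 : v=8 : w=-128 : t=15)

U: alternating steps +4, +9, +4, +9, …, so -10, -6, 3, 7, 16, 20, 29 → 33.
V: alternating steps +1, +7, +1, +7, …, so -17, -16, -9, -8, -1, 0, 7 → 8.
W: 1, -2, 4, -8, 16, -32, 64 → -128 (×(-2) each step).
T: −3 each step; 36, 33, 30, 27, 24, 21, 18 → 15.
Putting it together: (u=33 : v=8 : w=-128 : t=15).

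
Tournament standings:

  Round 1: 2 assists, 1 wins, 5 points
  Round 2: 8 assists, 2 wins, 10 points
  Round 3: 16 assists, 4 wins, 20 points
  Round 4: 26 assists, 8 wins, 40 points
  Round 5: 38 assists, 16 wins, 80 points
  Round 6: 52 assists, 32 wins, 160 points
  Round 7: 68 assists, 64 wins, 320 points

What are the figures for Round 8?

86 assists, 128 wins, 640 points

Assists: differences are 6, 8, 10, … (increasing by 2 each time), so 2, 8, 16, 26, 38, 52, 68 → 86.
Wins: ×2 each step; 1, 2, 4, 8, 16, 32, 64 → 128.
Points: ×2 each step; 5, 10, 20, 40, 80, 160, 320 → 640.
Combining the parts gives 86 assists, 128 wins, 640 points.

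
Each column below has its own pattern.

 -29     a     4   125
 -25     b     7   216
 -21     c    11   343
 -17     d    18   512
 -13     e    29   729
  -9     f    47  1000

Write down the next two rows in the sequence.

-5  g  76  1331; -1  h  123  1728

First component — +4 each step: -29, -25, -21, -17, -13, -9 → -5 → -1.
Letter: a, b, c, d, e, f → g → h (letters move forward 1 place in the alphabet).
Third component goes 4, 7, 11, 18, 29, 47 → 76 → 123 (each term is the sum of the two before it).
Fourth component: 125, 216, 343, 512, 729, 1000 → 1331 → 1728 (perfect cubes: 5³, 6³, 7³, …).
Putting the parts together: -5  g  76  1331 and then -1  h  123  1728.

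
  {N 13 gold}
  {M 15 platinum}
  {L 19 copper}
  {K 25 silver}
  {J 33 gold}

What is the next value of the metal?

For the metal, repeats gold → platinum → copper → silver: gold, platinum, copper, silver, gold → platinum.

platinum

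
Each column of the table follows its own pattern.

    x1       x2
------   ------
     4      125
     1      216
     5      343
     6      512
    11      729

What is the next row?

Column x1: each term is the sum of the two before it; 4, 1, 5, 6, 11 → 17.
Column x2: 125, 216, 343, 512, 729 → 1000 (perfect cubes: 5³, 6³, 7³, …).
So the next row is 17  1000.

17  1000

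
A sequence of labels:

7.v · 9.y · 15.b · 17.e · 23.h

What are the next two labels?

First component: alternating steps +2, +6, +2, +6, …, so 7, 9, 15, 17, 23 → 25 → 31.
Letter: letters move forward 3 places in the alphabet, wrapping Z→A; v, y, b, e, h → k → n.
So the next two labels are 25.k and 31.n.

25.k, 31.n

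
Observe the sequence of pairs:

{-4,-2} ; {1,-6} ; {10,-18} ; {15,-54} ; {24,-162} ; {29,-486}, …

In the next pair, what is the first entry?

38

First entry: -4, 1, 10, 15, 24, 29 → 38 (alternating steps +5, +9, +5, +9, …).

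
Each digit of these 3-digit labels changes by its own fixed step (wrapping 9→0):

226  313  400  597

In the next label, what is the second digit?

Second digit: −1 each step, mod 10, so 2, 1, 0, 9 → 8.

8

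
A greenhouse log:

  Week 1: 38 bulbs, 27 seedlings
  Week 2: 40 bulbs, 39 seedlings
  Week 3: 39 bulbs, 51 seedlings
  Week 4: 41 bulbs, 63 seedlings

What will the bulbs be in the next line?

Bulbs — alternating steps +2, −1, +2, −1, …: 38, 40, 39, 41 → 40.

40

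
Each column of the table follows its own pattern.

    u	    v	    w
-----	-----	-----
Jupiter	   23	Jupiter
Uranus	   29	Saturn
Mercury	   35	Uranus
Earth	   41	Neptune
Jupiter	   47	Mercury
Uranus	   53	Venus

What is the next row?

Column u goes Jupiter, Uranus, Mercury, Earth, Jupiter, Uranus → Mercury (repeats Jupiter → Uranus → Mercury → Earth).
Column v: 23, 29, 35, 41, 47, 53 → 59 (+6 each step).
For the column w, runs through the planets Mercury→Neptune: Jupiter, Saturn, Uranus, Neptune, Mercury, Venus → Earth.
So the next row is Mercury  59  Earth.

Mercury  59  Earth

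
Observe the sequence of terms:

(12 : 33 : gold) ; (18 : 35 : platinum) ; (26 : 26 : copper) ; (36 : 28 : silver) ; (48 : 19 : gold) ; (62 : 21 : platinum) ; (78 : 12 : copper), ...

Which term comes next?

(96 : 14 : silver)

First value: differences are 6, 8, 10, … (increasing by 2 each time); 12, 18, 26, 36, 48, 62, 78 → 96.
Second value goes 33, 35, 26, 28, 19, 21, 12 → 14 (alternating steps +2, −9, +2, −9, …).
Metal goes gold, platinum, copper, silver, gold, platinum, copper → silver (repeats gold → platinum → copper → silver).
Combining the parts gives (96 : 14 : silver).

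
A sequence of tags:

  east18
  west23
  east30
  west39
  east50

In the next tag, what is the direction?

Direction: east, west, east, west, east → west (alternates east ↔ west).

west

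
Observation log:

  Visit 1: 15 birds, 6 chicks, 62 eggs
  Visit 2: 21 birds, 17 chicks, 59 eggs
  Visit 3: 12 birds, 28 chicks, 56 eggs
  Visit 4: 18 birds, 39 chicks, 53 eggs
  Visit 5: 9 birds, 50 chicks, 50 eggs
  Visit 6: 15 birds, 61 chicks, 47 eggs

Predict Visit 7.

6 birds, 72 chicks, 44 eggs

Birds: alternating steps +6, −9, +6, −9, …, so 15, 21, 12, 18, 9, 15 → 6.
For the chicks, +11 each step: 6, 17, 28, 39, 50, 61 → 72.
Eggs goes 62, 59, 56, 53, 50, 47 → 44 (−3 each step).
Combining the parts gives 6 birds, 72 chicks, 44 eggs.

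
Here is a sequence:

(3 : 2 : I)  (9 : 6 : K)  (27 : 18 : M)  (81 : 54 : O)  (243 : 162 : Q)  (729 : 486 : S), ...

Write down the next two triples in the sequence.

First slot — ×3 each step: 3, 9, 27, 81, 243, 729 → 2187 → 6561.
Second slot: ×3 each step, so 2, 6, 18, 54, 162, 486 → 1458 → 4374.
Letter goes I, K, M, O, Q, S → U → W (letters move forward 2 places in the alphabet).
So the next two triples are (2187 : 1458 : U) and (6561 : 4374 : W).

(2187 : 1458 : U), (6561 : 4374 : W)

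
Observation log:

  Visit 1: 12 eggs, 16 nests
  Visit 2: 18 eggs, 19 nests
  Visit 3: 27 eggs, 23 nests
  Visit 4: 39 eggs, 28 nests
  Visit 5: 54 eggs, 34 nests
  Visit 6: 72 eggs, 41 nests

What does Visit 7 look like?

Eggs — differences are 6, 9, 12, … (increasing by 3 each time): 12, 18, 27, 39, 54, 72 → 93.
Nests: differences are 3, 4, 5, … (increasing by 1 each time); 16, 19, 23, 28, 34, 41 → 49.
Putting it together: 93 eggs, 49 nests.

93 eggs, 49 nests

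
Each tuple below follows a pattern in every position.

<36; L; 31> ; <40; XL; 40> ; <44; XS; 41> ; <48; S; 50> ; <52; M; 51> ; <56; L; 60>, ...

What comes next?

For the first entry, +4 each step: 36, 40, 44, 48, 52, 56 → 60.
Size goes L, XL, XS, S, M, L → XL (repeats L → XL → XS → S → M).
Third entry: 31, 40, 41, 50, 51, 60 → 61 (alternating steps +9, +1, +9, +1, …).
Putting it together: <60; XL; 61>.

<60; XL; 61>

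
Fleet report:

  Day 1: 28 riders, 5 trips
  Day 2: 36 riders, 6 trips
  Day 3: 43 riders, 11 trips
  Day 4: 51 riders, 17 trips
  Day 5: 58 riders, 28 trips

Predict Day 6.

For the riders, alternating steps +8, +7, +8, +7, …: 28, 36, 43, 51, 58 → 66.
Trips: each term is the sum of the two before it; 5, 6, 11, 17, 28 → 45.
So the next line is 66 riders, 45 trips.

66 riders, 45 trips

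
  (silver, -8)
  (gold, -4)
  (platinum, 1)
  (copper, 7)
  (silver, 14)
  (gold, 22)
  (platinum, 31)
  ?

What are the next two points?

(copper, 41), (silver, 52)

Metal: repeats silver → gold → platinum → copper, so silver, gold, platinum, copper, silver, gold, platinum → copper → silver.
For the second part, differences are 4, 5, 6, … (increasing by 1 each time): -8, -4, 1, 7, 14, 22, 31 → 41 → 52.
So the next two points are (copper, 41) and (silver, 52).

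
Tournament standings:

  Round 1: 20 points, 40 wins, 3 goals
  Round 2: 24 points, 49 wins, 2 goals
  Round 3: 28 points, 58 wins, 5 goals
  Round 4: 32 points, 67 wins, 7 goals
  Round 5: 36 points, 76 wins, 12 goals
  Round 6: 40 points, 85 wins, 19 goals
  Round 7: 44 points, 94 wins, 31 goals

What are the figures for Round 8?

Points: 20, 24, 28, 32, 36, 40, 44 → 48 (+4 each step).
Wins — +9 each step: 40, 49, 58, 67, 76, 85, 94 → 103.
For the goals, each term is the sum of the two before it: 3, 2, 5, 7, 12, 19, 31 → 50.
Putting it together: 48 points, 103 wins, 50 goals.

48 points, 103 wins, 50 goals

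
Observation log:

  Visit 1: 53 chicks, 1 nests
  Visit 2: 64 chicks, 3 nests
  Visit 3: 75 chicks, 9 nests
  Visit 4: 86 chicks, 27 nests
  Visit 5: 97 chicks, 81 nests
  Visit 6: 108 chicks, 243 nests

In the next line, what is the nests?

Nests — ×3 each step: 1, 3, 9, 27, 81, 243 → 729.

729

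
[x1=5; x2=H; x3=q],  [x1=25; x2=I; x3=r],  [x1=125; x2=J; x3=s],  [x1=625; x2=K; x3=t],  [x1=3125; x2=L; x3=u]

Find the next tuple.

X1 goes 5, 25, 125, 625, 3125 → 15625 (×5 each step).
X2: letters move forward 1 place in the alphabet, so H, I, J, K, L → M.
X3: letters move forward 1 place in the alphabet; q, r, s, t, u → v.
So the next tuple is [x1=15625; x2=M; x3=v].

[x1=15625; x2=M; x3=v]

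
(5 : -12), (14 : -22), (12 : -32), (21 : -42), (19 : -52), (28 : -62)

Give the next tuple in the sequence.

First coordinate goes 5, 14, 12, 21, 19, 28 → 26 (alternating steps +9, −2, +9, −2, …).
Second coordinate: -12, -22, -32, -42, -52, -62 → -72 (−10 each step).
Combining the parts gives (26 : -72).

(26 : -72)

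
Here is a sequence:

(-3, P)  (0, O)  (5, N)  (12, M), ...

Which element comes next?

First coordinate: differences are 3, 5, 7, … (increasing by 2 each time); -3, 0, 5, 12 → 21.
Letter: P, O, N, M → L (letters move back 1 place in the alphabet).
So the next element is (21, L).

(21, L)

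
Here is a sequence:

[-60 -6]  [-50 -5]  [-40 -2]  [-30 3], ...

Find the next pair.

First entry: +10 each step, so -60, -50, -40, -30 → -20.
Second entry goes -6, -5, -2, 3 → 10 (differences are 1, 3, 5, … (increasing by 2 each time)).
So the next pair is [-20 10].

[-20 10]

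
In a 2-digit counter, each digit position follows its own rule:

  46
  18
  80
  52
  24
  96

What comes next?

68

First digit: 4, 1, 8, 5, 2, 9 → 6 (−3 each step, mod 10).
Second digit: +2 each step, mod 10, so 6, 8, 0, 2, 4, 6 → 8.
Putting it together: 68.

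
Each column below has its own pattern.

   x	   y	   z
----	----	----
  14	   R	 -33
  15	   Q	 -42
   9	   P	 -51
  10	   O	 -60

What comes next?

4  N  -69

Column x — alternating steps +1, −6, +1, −6, …: 14, 15, 9, 10 → 4.
Column y goes R, Q, P, O → N (letters move back 1 place in the alphabet).
Column z: −9 each step; -33, -42, -51, -60 → -69.
Putting it together: 4  N  -69.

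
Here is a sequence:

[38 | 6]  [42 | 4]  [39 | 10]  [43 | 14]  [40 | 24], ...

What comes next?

[44 | 38]

For the first part, alternating steps +4, −3, +4, −3, …: 38, 42, 39, 43, 40 → 44.
Second part: each term is the sum of the two before it; 6, 4, 10, 14, 24 → 38.
Combining the parts gives [44 | 38].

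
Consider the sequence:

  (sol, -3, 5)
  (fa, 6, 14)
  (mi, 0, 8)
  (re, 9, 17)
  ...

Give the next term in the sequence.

(do, 3, 11)

Note — runs backward through the solfège scale do→ti: sol, fa, mi, re → do.
Second coordinate: alternating steps +9, −6, +9, −6, …, so -3, 6, 0, 9 → 3.
Third coordinate: always 8 more than the second coordinate, so 5, 14, 8, 17 → 11.
So the next term is (do, 3, 11).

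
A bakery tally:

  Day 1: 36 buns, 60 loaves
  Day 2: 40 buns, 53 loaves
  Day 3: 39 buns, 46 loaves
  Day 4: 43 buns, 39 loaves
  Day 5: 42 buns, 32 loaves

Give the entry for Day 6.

Buns — alternating steps +4, −1, +4, −1, …: 36, 40, 39, 43, 42 → 46.
Loaves: −7 each step; 60, 53, 46, 39, 32 → 25.
Combining the parts gives 46 buns, 25 loaves.

46 buns, 25 loaves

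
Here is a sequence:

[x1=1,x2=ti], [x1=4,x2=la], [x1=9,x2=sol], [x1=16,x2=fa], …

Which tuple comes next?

X1: perfect squares: 1², 2², 3², …; 1, 4, 9, 16 → 25.
X2 — runs backward through the solfège scale do→ti: ti, la, sol, fa → mi.
So the next tuple is [x1=25,x2=mi].

[x1=25,x2=mi]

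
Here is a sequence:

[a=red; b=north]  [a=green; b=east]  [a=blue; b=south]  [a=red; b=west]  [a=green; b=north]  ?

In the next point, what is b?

east

B: north, east, south, west, north → east (repeats north → east → south → west).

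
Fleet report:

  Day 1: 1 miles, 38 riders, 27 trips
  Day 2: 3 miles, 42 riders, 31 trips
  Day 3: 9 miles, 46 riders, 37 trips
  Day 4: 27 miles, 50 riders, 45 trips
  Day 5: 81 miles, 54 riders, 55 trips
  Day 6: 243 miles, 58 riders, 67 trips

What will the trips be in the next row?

Trips goes 27, 31, 37, 45, 55, 67 → 81 (differences are 4, 6, 8, … (increasing by 2 each time)).

81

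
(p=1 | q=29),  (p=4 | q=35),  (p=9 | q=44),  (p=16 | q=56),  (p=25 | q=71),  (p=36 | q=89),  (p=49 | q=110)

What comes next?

(p=64 | q=134)

P: perfect squares: 1², 2², 3², …; 1, 4, 9, 16, 25, 36, 49 → 64.
For the q, differences are 6, 9, 12, … (increasing by 3 each time): 29, 35, 44, 56, 71, 89, 110 → 134.
Putting it together: (p=64 | q=134).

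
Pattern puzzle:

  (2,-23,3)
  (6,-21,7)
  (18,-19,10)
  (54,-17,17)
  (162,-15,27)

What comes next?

For the first entry, ×3 each step: 2, 6, 18, 54, 162 → 486.
For the second entry, +2 each step: -23, -21, -19, -17, -15 → -13.
Third entry — each term is the sum of the two before it: 3, 7, 10, 17, 27 → 44.
So the next term is (486,-13,44).

(486,-13,44)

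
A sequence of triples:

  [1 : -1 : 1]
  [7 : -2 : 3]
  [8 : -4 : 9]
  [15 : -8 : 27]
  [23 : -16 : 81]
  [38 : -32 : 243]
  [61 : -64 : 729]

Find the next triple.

For the first entry, each term is the sum of the two before it: 1, 7, 8, 15, 23, 38, 61 → 99.
Second entry: ×2 each step; -1, -2, -4, -8, -16, -32, -64 → -128.
Third entry goes 1, 3, 9, 27, 81, 243, 729 → 2187 (×3 each step).
So the next triple is [99 : -128 : 2187].

[99 : -128 : 2187]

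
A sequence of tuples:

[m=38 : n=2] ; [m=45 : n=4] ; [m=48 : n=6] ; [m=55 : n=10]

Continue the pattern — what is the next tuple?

M goes 38, 45, 48, 55 → 58 (alternating steps +7, +3, +7, +3, …).
N: each term is the sum of the two before it; 2, 4, 6, 10 → 16.
So the next tuple is [m=58 : n=16].

[m=58 : n=16]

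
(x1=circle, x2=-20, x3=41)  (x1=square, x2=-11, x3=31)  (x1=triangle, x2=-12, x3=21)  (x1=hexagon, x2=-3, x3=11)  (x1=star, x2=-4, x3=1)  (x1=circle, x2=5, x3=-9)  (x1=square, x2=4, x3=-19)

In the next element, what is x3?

X3: 41, 31, 21, 11, 1, -9, -19 → -29 (−10 each step).

-29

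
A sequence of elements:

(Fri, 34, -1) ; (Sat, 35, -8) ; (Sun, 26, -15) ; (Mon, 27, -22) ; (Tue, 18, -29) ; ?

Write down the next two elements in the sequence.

(Wed, 19, -36), (Thu, 10, -43)

For the day, runs through the weekdays Mon→Sun: Fri, Sat, Sun, Mon, Tue → Wed → Thu.
Second slot: alternating steps +1, −9, +1, −9, …, so 34, 35, 26, 27, 18 → 19 → 10.
For the third slot, −7 each step: -1, -8, -15, -22, -29 → -36 → -43.
Putting the parts together: (Wed, 19, -36) and then (Thu, 10, -43).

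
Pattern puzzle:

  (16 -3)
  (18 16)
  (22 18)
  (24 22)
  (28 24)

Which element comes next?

(30 28)

First coordinate: 16, 18, 22, 24, 28 → 30 (alternating steps +2, +4, +2, +4, …).
Second coordinate — always the previous value of the first coordinate: -3, 16, 18, 22, 24 → 28.
Combining the parts gives (30 28).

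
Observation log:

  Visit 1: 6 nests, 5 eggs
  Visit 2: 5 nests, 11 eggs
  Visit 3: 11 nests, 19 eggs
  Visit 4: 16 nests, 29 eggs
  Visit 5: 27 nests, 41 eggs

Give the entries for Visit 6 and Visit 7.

For the nests, each term is the sum of the two before it: 6, 5, 11, 16, 27 → 43 → 70.
Eggs: differences are 6, 8, 10, … (increasing by 2 each time), so 5, 11, 19, 29, 41 → 55 → 71.
Putting the parts together: 43 nests, 55 eggs and then 70 nests, 71 eggs.

43 nests, 55 eggs; 70 nests, 71 eggs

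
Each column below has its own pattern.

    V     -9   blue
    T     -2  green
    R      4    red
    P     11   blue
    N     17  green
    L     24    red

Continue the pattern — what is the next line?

For the letter, letters move back 2 places in the alphabet: V, T, R, P, N, L → J.
For the second component, alternating steps +7, +6, +7, +6, …: -9, -2, 4, 11, 17, 24 → 30.
Colour: repeats blue → green → red, so blue, green, red, blue, green, red → blue.
Combining the parts gives J  30  blue.

J  30  blue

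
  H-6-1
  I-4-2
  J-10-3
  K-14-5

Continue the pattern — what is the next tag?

L-24-8

Letter: letters move forward 1 place in the alphabet; H, I, J, K → L.
Second component: 6, 4, 10, 14 → 24 (each term is the sum of the two before it).
Third component: each term is the sum of the two before it, so 1, 2, 3, 5 → 8.
So the next tag is L-24-8.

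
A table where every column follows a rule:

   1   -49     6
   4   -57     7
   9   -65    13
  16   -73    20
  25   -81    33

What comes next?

First component — perfect squares: 1², 2², 3², …: 1, 4, 9, 16, 25 → 36.
For the second component, −8 each step: -49, -57, -65, -73, -81 → -89.
Third component: each term is the sum of the two before it; 6, 7, 13, 20, 33 → 53.
Putting it together: 36  -89  53.

36  -89  53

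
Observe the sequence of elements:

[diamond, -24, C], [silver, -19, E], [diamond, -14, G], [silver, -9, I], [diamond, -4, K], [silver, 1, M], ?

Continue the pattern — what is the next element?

[diamond, 6, O]

Rank — alternates diamond ↔ silver: diamond, silver, diamond, silver, diamond, silver → diamond.
For the second component, +5 each step: -24, -19, -14, -9, -4, 1 → 6.
Letter: C, E, G, I, K, M → O (letters move forward 2 places in the alphabet).
Putting it together: [diamond, 6, O].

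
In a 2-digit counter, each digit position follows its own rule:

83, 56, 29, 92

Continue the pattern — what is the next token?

65

First digit: −3 each step, mod 10; 8, 5, 2, 9 → 6.
Second digit: +3 each step, mod 10; 3, 6, 9, 2 → 5.
Combining the parts gives 65.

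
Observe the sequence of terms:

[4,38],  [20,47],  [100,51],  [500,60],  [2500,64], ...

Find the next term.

For the first slot, ×5 each step: 4, 20, 100, 500, 2500 → 12500.
For the second slot, alternating steps +9, +4, +9, +4, …: 38, 47, 51, 60, 64 → 73.
So the next term is [12500,73].

[12500,73]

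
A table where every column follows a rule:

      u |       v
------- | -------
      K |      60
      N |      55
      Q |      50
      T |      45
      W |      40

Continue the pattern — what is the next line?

Z  35

Column u: letters move forward 3 places in the alphabet, so K, N, Q, T, W → Z.
For the column v, −5 each step: 60, 55, 50, 45, 40 → 35.
Combining the parts gives Z  35.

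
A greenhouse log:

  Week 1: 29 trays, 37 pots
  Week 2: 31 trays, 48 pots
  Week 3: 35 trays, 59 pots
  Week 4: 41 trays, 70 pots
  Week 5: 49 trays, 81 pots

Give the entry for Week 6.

59 trays, 92 pots

Trays — differences are 2, 4, 6, … (increasing by 2 each time): 29, 31, 35, 41, 49 → 59.
Pots: 37, 48, 59, 70, 81 → 92 (+11 each step).
Putting it together: 59 trays, 92 pots.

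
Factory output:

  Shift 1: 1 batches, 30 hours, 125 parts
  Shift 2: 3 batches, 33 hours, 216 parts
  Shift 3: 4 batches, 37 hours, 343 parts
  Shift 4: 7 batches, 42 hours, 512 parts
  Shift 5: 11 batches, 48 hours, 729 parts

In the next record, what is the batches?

18

Batches: each term is the sum of the two before it, so 1, 3, 4, 7, 11 → 18.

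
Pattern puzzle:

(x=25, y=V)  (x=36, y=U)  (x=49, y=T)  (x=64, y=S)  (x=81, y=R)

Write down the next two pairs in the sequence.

X: perfect squares: 5², 6², 7², …; 25, 36, 49, 64, 81 → 100 → 121.
Y — letters move back 1 place in the alphabet: V, U, T, S, R → Q → P.
So the next two pairs are (x=100, y=Q) and (x=121, y=P).

(x=100, y=Q), (x=121, y=P)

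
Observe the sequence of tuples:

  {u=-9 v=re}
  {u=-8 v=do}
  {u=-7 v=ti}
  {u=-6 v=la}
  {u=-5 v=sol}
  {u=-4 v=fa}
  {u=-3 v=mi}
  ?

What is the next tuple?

{u=-2 v=re}

U: -9, -8, -7, -6, -5, -4, -3 → -2 (+1 each step).
V goes re, do, ti, la, sol, fa, mi → re (runs backward through the solfège scale do→ti).
Putting it together: {u=-2 v=re}.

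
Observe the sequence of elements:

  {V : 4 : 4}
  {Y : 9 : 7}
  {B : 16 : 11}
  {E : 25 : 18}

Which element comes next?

{H : 36 : 29}

For the letter, letters move forward 3 places in the alphabet, wrapping Z→A: V, Y, B, E → H.
Second part goes 4, 9, 16, 25 → 36 (perfect squares: 2², 3², 4², …).
For the third part, each term is the sum of the two before it: 4, 7, 11, 18 → 29.
So the next element is {H : 36 : 29}.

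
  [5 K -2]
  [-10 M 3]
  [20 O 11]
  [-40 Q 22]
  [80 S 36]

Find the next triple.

First component — ×(-2) each step: 5, -10, 20, -40, 80 → -160.
Letter: K, M, O, Q, S → U (letters move forward 2 places in the alphabet).
Third component: differences are 5, 8, 11, … (increasing by 3 each time); -2, 3, 11, 22, 36 → 53.
So the next triple is [-160 U 53].

[-160 U 53]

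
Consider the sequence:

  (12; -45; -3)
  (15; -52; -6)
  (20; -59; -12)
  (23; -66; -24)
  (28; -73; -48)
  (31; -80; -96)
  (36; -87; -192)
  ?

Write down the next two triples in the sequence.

(39; -94; -384), (44; -101; -768)

For the first coordinate, alternating steps +3, +5, +3, +5, …: 12, 15, 20, 23, 28, 31, 36 → 39 → 44.
Second coordinate — −7 each step: -45, -52, -59, -66, -73, -80, -87 → -94 → -101.
Third coordinate: -3, -6, -12, -24, -48, -96, -192 → -384 → -768 (×2 each step).
Putting the parts together: (39; -94; -384) and then (44; -101; -768).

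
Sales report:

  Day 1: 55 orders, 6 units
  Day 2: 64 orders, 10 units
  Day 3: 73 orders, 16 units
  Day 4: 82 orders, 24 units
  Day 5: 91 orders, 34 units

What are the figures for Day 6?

100 orders, 46 units

Orders goes 55, 64, 73, 82, 91 → 100 (+9 each step).
Units: differences are 4, 6, 8, … (increasing by 2 each time), so 6, 10, 16, 24, 34 → 46.
Combining the parts gives 100 orders, 46 units.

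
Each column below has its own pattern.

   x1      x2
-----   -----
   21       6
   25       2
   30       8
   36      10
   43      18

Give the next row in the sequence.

51  28

Column x1: differences are 4, 5, 6, … (increasing by 1 each time), so 21, 25, 30, 36, 43 → 51.
For the column x2, each term is the sum of the two before it: 6, 2, 8, 10, 18 → 28.
So the next row is 51  28.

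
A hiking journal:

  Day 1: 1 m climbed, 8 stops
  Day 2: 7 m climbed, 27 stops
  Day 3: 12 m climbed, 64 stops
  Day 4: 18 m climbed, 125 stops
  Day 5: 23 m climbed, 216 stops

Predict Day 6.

M climbed: 1, 7, 12, 18, 23 → 29 (alternating steps +6, +5, +6, +5, …).
Stops — perfect cubes: 2³, 3³, 4³, …: 8, 27, 64, 125, 216 → 343.
So the next record is 29 m climbed, 343 stops.

29 m climbed, 343 stops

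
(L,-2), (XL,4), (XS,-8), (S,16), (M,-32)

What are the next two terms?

For the size, runs through clothing sizes XS→XL: L, XL, XS, S, M → L → XL.
Second entry goes -2, 4, -8, 16, -32 → 64 → -128 (×(-2) each step).
So the next two terms are (L,64) and (XL,-128).

(L,64), (XL,-128)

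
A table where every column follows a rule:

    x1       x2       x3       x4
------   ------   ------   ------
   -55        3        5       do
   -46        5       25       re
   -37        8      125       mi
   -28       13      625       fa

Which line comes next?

-19  21  3125  sol

Column x1: +9 each step; -55, -46, -37, -28 → -19.
Column x2: each term is the sum of the two before it; 3, 5, 8, 13 → 21.
Column x3: 5, 25, 125, 625 → 3125 (×5 each step).
Column x4: do, re, mi, fa → sol (runs through the solfège scale do→ti).
So the next line is -19  21  3125  sol.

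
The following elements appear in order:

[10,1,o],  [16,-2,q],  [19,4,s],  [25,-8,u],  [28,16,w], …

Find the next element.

First slot: alternating steps +6, +3, +6, +3, …, so 10, 16, 19, 25, 28 → 34.
Second slot: ×(-2) each step, so 1, -2, 4, -8, 16 → -32.
Letter — letters move forward 2 places in the alphabet: o, q, s, u, w → y.
So the next element is [34,-32,y].

[34,-32,y]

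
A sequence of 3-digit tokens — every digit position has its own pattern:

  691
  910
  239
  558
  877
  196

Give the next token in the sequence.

415

First digit: +3 each step, mod 10; 6, 9, 2, 5, 8, 1 → 4.
Second digit: +2 each step, mod 10, so 9, 1, 3, 5, 7, 9 → 1.
For the third digit, −1 each step, mod 10: 1, 0, 9, 8, 7, 6 → 5.
So the next token is 415.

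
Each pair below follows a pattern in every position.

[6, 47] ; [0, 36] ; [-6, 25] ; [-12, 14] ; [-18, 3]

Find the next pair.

First component — −6 each step: 6, 0, -6, -12, -18 → -24.
Second component — −11 each step: 47, 36, 25, 14, 3 → -8.
Combining the parts gives [-24, -8].

[-24, -8]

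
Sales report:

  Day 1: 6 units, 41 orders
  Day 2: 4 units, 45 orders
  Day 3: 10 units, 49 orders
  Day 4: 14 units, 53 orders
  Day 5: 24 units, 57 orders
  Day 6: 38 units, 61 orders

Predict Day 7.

Units: 6, 4, 10, 14, 24, 38 → 62 (each term is the sum of the two before it).
For the orders, +4 each step: 41, 45, 49, 53, 57, 61 → 65.
Putting it together: 62 units, 65 orders.

62 units, 65 orders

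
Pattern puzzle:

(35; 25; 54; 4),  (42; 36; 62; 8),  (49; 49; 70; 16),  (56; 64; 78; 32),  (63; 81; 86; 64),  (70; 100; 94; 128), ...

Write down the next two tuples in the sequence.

First coordinate — +7 each step: 35, 42, 49, 56, 63, 70 → 77 → 84.
Second coordinate — perfect squares: 5², 6², 7², …: 25, 36, 49, 64, 81, 100 → 121 → 144.
Third coordinate: +8 each step; 54, 62, 70, 78, 86, 94 → 102 → 110.
Fourth coordinate goes 4, 8, 16, 32, 64, 128 → 256 → 512 (×2 each step).
Putting the parts together: (77; 121; 102; 256) and then (84; 144; 110; 512).

(77; 121; 102; 256), (84; 144; 110; 512)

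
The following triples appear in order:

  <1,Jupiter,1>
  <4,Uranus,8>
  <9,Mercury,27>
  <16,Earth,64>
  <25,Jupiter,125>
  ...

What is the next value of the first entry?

First entry: 1, 4, 9, 16, 25 → 36 (perfect squares: 1², 2², 3², …).

36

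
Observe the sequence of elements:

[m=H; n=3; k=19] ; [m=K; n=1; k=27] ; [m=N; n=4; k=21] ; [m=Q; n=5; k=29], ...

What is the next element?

[m=T; n=9; k=23]

M — letters move forward 3 places in the alphabet: H, K, N, Q → T.
For the n, each term is the sum of the two before it: 3, 1, 4, 5 → 9.
K: 19, 27, 21, 29 → 23 (alternating steps +8, −6, +8, −6, …).
So the next element is [m=T; n=9; k=23].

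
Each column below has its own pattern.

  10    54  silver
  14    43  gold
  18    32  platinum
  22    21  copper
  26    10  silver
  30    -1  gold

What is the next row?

34  -12  platinum

First component: 10, 14, 18, 22, 26, 30 → 34 (+4 each step).
Second component: −11 each step, so 54, 43, 32, 21, 10, -1 → -12.
Metal goes silver, gold, platinum, copper, silver, gold → platinum (repeats silver → gold → platinum → copper).
Putting it together: 34  -12  platinum.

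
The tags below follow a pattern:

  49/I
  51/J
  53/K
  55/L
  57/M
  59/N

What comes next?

First component goes 49, 51, 53, 55, 57, 59 → 61 (+2 each step).
Letter: letters move forward 1 place in the alphabet, so I, J, K, L, M, N → O.
Combining the parts gives 61/O.

61/O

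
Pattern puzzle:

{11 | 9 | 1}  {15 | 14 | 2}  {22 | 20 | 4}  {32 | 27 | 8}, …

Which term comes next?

{45 | 35 | 16}

First coordinate: differences are 4, 7, 10, … (increasing by 3 each time); 11, 15, 22, 32 → 45.
Second coordinate — differences are 5, 6, 7, … (increasing by 1 each time): 9, 14, 20, 27 → 35.
For the third coordinate, ×2 each step: 1, 2, 4, 8 → 16.
Putting it together: {45 | 35 | 16}.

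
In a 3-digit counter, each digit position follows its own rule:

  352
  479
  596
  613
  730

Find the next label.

First digit goes 3, 4, 5, 6, 7 → 8 (+1 each step, mod 10).
Second digit: 5, 7, 9, 1, 3 → 5 (+2 each step, mod 10).
Third digit: −3 each step, mod 10; 2, 9, 6, 3, 0 → 7.
Combining the parts gives 857.

857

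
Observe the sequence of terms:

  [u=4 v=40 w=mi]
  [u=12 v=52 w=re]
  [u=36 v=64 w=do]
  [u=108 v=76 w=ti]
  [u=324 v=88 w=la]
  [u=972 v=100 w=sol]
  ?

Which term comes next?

U: 4, 12, 36, 108, 324, 972 → 2916 (×3 each step).
For the v, +12 each step: 40, 52, 64, 76, 88, 100 → 112.
W: mi, re, do, ti, la, sol → fa (runs backward through the solfège scale do→ti).
So the next term is [u=2916 v=112 w=fa].

[u=2916 v=112 w=fa]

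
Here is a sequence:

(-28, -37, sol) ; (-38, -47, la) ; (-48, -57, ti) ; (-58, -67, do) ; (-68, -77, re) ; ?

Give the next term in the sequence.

First part: -28, -38, -48, -58, -68 → -78 (−10 each step).
Second part — always 9 less than the first part: -37, -47, -57, -67, -77 → -87.
Note goes sol, la, ti, do, re → mi (runs through the solfège scale do→ti).
Putting it together: (-78, -87, mi).

(-78, -87, mi)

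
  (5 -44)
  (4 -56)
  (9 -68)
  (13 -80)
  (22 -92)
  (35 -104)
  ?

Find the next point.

First slot — each term is the sum of the two before it: 5, 4, 9, 13, 22, 35 → 57.
Second slot: −12 each step, so -44, -56, -68, -80, -92, -104 → -116.
Putting it together: (57 -116).

(57 -116)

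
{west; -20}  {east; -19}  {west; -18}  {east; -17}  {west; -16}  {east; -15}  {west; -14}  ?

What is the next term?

{east; -13}

Direction goes west, east, west, east, west, east, west → east (alternates west ↔ east).
Second value — +1 each step: -20, -19, -18, -17, -16, -15, -14 → -13.
Putting it together: {east; -13}.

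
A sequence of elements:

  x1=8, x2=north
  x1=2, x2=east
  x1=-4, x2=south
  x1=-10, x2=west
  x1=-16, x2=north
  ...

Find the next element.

X1 — −6 each step: 8, 2, -4, -10, -16 → -22.
X2: repeats north → east → south → west; north, east, south, west, north → east.
Putting it together: x1=-22, x2=east.

x1=-22, x2=east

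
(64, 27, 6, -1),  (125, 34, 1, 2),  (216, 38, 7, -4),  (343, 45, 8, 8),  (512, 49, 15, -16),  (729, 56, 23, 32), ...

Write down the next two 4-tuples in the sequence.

(1000, 60, 38, -64), (1331, 67, 61, 128)

First coordinate: perfect cubes: 4³, 5³, 6³, …, so 64, 125, 216, 343, 512, 729 → 1000 → 1331.
Second coordinate goes 27, 34, 38, 45, 49, 56 → 60 → 67 (alternating steps +7, +4, +7, +4, …).
Third coordinate — each term is the sum of the two before it: 6, 1, 7, 8, 15, 23 → 38 → 61.
Fourth coordinate goes -1, 2, -4, 8, -16, 32 → -64 → 128 (×(-2) each step).
So the next two 4-tuples are (1000, 60, 38, -64) and (1331, 67, 61, 128).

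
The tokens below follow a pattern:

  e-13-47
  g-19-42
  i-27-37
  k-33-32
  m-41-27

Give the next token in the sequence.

o-47-22

For the letter, letters move forward 2 places in the alphabet: e, g, i, k, m → o.
For the second component, alternating steps +6, +8, +6, +8, …: 13, 19, 27, 33, 41 → 47.
Third component — −5 each step: 47, 42, 37, 32, 27 → 22.
Combining the parts gives o-47-22.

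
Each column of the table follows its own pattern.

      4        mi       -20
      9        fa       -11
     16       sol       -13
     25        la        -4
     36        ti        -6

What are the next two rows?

For the first component, perfect squares: 2², 3², 4², …: 4, 9, 16, 25, 36 → 49 → 64.
Note: runs through the solfège scale do→ti; mi, fa, sol, la, ti → do → re.
Third component: alternating steps +9, −2, +9, −2, …; -20, -11, -13, -4, -6 → 3 → 1.
So the next two rows are 49  do  3 and 64  re  1.

49  do  3; 64  re  1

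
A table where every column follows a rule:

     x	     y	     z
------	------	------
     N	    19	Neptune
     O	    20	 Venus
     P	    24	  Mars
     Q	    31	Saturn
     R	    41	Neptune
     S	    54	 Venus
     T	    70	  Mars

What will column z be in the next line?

Saturn

Column z goes Neptune, Venus, Mars, Saturn, Neptune, Venus, Mars → Saturn (repeats Neptune → Venus → Mars → Saturn).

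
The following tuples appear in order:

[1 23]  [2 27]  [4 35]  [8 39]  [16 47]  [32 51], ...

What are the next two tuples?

First slot: ×2 each step; 1, 2, 4, 8, 16, 32 → 64 → 128.
Second slot: alternating steps +4, +8, +4, +8, …, so 23, 27, 35, 39, 47, 51 → 59 → 63.
So the next two tuples are [64 59] and [128 63].

[64 59], [128 63]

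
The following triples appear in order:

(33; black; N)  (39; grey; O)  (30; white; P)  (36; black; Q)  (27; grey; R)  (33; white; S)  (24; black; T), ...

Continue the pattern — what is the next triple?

(30; grey; U)

First slot goes 33, 39, 30, 36, 27, 33, 24 → 30 (alternating steps +6, −9, +6, −9, …).
Shade goes black, grey, white, black, grey, white, black → grey (repeats black → grey → white).
Letter: letters move forward 1 place in the alphabet; N, O, P, Q, R, S, T → U.
Combining the parts gives (30; grey; U).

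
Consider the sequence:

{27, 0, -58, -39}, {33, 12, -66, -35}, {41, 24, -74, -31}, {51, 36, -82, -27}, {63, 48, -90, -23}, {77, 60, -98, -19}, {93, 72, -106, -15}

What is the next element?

First slot: differences are 6, 8, 10, … (increasing by 2 each time), so 27, 33, 41, 51, 63, 77, 93 → 111.
Second slot: +12 each step, so 0, 12, 24, 36, 48, 60, 72 → 84.
Third slot goes -58, -66, -74, -82, -90, -98, -106 → -114 (−8 each step).
Fourth slot: -39, -35, -31, -27, -23, -19, -15 → -11 (+4 each step).
So the next element is {111, 84, -114, -11}.

{111, 84, -114, -11}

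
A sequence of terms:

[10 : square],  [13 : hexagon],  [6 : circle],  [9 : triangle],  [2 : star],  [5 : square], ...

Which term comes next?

First value: alternating steps +3, −7, +3, −7, …, so 10, 13, 6, 9, 2, 5 → -2.
Shape: square, hexagon, circle, triangle, star, square → hexagon (repeats square → hexagon → circle → triangle → star).
So the next term is [-2 : hexagon].

[-2 : hexagon]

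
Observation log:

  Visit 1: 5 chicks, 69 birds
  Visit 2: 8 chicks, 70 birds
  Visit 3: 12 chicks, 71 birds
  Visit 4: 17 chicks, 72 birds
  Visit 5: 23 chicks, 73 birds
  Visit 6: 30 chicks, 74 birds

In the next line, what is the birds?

Chicks goes 5, 8, 12, 17, 23, 30 → 38 (differences are 3, 4, 5, … (increasing by 1 each time)).
Birds — +1 each step: 69, 70, 71, 72, 73, 74 → 75.

75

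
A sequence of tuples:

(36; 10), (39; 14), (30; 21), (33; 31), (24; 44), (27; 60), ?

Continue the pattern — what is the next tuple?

First component goes 36, 39, 30, 33, 24, 27 → 18 (alternating steps +3, −9, +3, −9, …).
For the second component, differences are 4, 7, 10, … (increasing by 3 each time): 10, 14, 21, 31, 44, 60 → 79.
Combining the parts gives (18; 79).

(18; 79)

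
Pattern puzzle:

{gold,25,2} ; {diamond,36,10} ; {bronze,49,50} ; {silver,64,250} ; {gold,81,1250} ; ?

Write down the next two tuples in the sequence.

{diamond,100,6250}, {bronze,121,31250}

Rank goes gold, diamond, bronze, silver, gold → diamond → bronze (repeats gold → diamond → bronze → silver).
Second component: 25, 36, 49, 64, 81 → 100 → 121 (perfect squares: 5², 6², 7², …).
Third component — ×5 each step: 2, 10, 50, 250, 1250 → 6250 → 31250.
So the next two tuples are {diamond,100,6250} and {bronze,121,31250}.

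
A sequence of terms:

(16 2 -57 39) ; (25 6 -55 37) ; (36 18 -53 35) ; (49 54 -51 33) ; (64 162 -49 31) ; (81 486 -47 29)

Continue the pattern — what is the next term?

First part: perfect squares: 4², 5², 6², …; 16, 25, 36, 49, 64, 81 → 100.
Second part: 2, 6, 18, 54, 162, 486 → 1458 (×3 each step).
Third part — +2 each step: -57, -55, -53, -51, -49, -47 → -45.
Fourth part — together with the third part always sums to -18: 39, 37, 35, 33, 31, 29 → 27.
Combining the parts gives (100 1458 -45 27).

(100 1458 -45 27)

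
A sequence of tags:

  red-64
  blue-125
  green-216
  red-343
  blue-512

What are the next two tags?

Colour: red, blue, green, red, blue → green → red (repeats red → blue → green).
Second component goes 64, 125, 216, 343, 512 → 729 → 1000 (perfect cubes: 4³, 5³, 6³, …).
So the next two tags are green-729 and red-1000.

green-729, red-1000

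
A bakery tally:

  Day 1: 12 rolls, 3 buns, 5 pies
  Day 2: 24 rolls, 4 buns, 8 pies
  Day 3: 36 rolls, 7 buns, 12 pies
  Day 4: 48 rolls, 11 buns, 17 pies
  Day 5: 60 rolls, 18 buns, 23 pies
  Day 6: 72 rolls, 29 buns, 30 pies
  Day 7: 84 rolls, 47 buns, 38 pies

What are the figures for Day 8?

For the rolls, +12 each step: 12, 24, 36, 48, 60, 72, 84 → 96.
Buns: 3, 4, 7, 11, 18, 29, 47 → 76 (each term is the sum of the two before it).
For the pies, differences are 3, 4, 5, … (increasing by 1 each time): 5, 8, 12, 17, 23, 30, 38 → 47.
Putting it together: 96 rolls, 76 buns, 47 pies.

96 rolls, 76 buns, 47 pies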